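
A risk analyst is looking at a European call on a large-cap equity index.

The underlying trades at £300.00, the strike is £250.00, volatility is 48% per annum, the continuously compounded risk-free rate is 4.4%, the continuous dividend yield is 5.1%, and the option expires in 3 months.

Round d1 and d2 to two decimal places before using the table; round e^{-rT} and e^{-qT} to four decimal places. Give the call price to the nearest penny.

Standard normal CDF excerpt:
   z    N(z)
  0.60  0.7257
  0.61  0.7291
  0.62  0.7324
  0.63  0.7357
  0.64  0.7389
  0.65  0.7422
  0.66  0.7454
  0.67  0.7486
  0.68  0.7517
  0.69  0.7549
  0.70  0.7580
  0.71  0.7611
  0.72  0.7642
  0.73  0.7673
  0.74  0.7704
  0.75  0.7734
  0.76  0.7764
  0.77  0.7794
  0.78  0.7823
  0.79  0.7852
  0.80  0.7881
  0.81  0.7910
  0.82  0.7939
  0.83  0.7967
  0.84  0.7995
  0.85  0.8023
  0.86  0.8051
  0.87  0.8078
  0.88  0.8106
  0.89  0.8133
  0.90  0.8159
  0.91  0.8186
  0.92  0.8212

£57.34

σ√T = 0.48 × 0.5000 = 0.2400
d₁ = [ln(300/250) + (0.044 − 0.051 + ½·0.48²)·0.25] / (σ√T) = (0.1823 + 0.0270) / 0.2400 = 0.8724 → 0.87
d₂ = 0.8724 − 0.2400 = 0.6324 → 0.63
exp(−qT) = exp(−0.051·0.25) = 0.9873;  exp(−rT) = exp(−0.044·0.25) = 0.9891
C = 300·0.9873·N(0.87) − 250·0.9891·N(0.63) = 300·0.9873·0.8078 − 250·0.9891·0.7357 = 239.2623 − 181.9202 = 57.3421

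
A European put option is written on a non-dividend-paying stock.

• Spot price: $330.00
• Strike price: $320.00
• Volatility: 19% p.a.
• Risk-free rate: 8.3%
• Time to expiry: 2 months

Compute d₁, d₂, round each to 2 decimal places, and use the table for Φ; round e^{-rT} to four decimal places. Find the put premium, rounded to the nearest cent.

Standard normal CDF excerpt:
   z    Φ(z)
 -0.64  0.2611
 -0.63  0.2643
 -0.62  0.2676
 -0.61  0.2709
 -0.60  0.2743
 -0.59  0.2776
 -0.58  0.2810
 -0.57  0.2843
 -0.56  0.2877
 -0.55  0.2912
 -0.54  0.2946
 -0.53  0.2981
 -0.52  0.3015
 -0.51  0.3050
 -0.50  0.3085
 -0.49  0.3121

σ√T = 0.19·√0.1667 = 0.0776
d₁ = [ln(330/320) + (0.083 + 0.19²/2)·0.1667] / 0.0776 = [0.0308 + 0.0168] / 0.0776 = 0.6138 ≈ 0.61
d₂ = d₁ − σ√T = 0.6138 − 0.0776 = 0.5363 ≈ 0.54
e^(−rT) = e^(−0.083·0.1667) = 0.9863
N(−d₂) = N(-0.54) = 0.2946;  N(−d₁) = N(-0.61) = 0.2709
P = 320·0.9863·0.2946 − 330·0.2709 = 92.9805 − 89.3970 = 3.5835

$3.58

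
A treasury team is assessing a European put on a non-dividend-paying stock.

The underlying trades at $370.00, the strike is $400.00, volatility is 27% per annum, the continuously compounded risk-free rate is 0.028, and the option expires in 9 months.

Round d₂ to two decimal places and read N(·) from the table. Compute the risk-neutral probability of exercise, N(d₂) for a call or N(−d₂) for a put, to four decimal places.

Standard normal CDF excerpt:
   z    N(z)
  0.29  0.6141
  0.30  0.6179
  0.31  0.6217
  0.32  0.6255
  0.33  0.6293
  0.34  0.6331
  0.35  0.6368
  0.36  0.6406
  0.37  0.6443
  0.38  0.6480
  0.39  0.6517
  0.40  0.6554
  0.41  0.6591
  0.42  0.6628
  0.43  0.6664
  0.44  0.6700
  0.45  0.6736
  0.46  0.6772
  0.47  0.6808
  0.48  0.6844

0.6406

σ√T = 0.27 × 0.8660 = 0.2338
d₁ = [ln(370/400) + (0.028 + 0.27²/2)·0.75] / 0.2338 = [-0.0780 + 0.0483] / 0.2338 = -0.1267 → -0.13
d₂ = d₁ − σ√T = -0.1267 − 0.2338 = -0.3605 → -0.36
Pr(exercise) under Q = N(−d₂) = N(0.36) = 0.6406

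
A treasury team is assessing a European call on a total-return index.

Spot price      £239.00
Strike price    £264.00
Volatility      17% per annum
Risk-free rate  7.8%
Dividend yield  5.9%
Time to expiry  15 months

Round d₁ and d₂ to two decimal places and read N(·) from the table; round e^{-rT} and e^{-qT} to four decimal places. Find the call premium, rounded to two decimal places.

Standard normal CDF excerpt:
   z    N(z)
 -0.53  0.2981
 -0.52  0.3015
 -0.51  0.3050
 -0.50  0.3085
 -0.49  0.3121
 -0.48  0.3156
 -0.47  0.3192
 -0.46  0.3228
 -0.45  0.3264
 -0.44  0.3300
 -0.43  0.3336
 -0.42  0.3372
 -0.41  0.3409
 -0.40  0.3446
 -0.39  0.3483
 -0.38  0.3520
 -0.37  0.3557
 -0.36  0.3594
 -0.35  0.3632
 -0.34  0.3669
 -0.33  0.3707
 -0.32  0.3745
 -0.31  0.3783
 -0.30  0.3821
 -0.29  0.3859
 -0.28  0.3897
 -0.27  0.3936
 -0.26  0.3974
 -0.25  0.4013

σ√T = 0.17 × 1.1180 = 0.1901
d₁ = [ln(239/264) + (0.078 − 0.059 + 0.17²/2)·1.25] / 0.1901 = [-0.0995 + 0.0418] / 0.1901 = -0.3034 → -0.30
d₂ = d₁ − σ√T = -0.3034 − 0.1901 = -0.4935 → -0.49
e^(−qT) = e^(−0.059·1.25) = 0.9289;  e^(−rT) = e^(−0.078·1.25) = 0.9071
C = 239·0.9289·N(-0.30) − 264·0.9071·N(-0.49) = 239·0.9289·0.3821 − 264·0.9071·0.3121 = 84.8289 − 74.7400 = 10.0890

£10.09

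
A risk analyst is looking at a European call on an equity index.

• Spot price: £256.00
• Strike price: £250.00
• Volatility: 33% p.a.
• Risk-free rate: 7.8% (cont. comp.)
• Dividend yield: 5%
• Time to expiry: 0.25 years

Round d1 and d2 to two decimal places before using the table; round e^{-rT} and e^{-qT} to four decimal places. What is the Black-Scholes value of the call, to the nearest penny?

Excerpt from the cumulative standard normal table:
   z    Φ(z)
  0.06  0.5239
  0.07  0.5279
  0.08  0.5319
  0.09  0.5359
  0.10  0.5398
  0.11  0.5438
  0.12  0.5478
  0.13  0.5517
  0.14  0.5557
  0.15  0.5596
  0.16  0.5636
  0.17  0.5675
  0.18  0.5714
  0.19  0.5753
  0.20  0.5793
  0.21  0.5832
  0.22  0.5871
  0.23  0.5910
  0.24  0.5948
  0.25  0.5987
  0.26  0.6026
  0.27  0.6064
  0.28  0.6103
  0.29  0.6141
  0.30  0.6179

σ√T = 0.33 × 0.5000 = 0.1650
d₁ = [ln(256/250) + (0.078 − 0.05 + ½·0.33²)·0.25] / (σ√T) = (0.0237 + 0.0206) / 0.1650 = 0.2687 ⇒ 0.27
d₂ = 0.2687 − 0.1650 = 0.1037 ⇒ 0.10
e^(−qT) = e^(−0.05·0.25) = 0.9876;  e^(−rT) = e^(−0.078·0.25) = 0.9807
C = 256·0.9876·N(0.27) − 250·0.9807·N(0.10) = 256·0.9876·0.6064 − 250·0.9807·0.5398 = 153.3134 − 132.3455 = 20.9680

£20.97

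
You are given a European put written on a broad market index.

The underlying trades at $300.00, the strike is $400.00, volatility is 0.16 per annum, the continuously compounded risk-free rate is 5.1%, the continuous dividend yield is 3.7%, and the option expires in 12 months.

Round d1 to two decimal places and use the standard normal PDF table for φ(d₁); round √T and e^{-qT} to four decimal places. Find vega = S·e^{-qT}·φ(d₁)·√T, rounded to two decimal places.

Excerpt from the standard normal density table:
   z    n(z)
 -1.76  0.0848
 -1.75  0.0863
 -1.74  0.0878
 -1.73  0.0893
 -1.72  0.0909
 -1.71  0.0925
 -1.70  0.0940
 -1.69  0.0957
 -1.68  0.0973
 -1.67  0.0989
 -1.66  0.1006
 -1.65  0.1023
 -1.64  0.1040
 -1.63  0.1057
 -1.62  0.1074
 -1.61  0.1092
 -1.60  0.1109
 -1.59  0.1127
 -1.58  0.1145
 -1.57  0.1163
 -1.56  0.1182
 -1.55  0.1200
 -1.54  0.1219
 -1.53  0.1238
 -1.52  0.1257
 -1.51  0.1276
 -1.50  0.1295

30.56

σ√T = 0.16 × 1.0000 = 0.1600
ln(S/K) + (r − q + σ²/2)T = ln(300/400) + (0.051 − 0.037 + 0.16²/2)·1 = -0.2877 + 0.0268 = -0.2609
d₁ = -0.2609 / 0.1600 = -1.6305 which rounds to -1.63
√T = √1 = 1.0000
φ(d₁) = φ(-1.63) = 0.1057
e^(−qT) = e^(−0.037·1) = 0.9637
vega = S·e^(−qT)·φ(d₁)·√T = 300·0.9637·0.1057·1.0000 = 30.5589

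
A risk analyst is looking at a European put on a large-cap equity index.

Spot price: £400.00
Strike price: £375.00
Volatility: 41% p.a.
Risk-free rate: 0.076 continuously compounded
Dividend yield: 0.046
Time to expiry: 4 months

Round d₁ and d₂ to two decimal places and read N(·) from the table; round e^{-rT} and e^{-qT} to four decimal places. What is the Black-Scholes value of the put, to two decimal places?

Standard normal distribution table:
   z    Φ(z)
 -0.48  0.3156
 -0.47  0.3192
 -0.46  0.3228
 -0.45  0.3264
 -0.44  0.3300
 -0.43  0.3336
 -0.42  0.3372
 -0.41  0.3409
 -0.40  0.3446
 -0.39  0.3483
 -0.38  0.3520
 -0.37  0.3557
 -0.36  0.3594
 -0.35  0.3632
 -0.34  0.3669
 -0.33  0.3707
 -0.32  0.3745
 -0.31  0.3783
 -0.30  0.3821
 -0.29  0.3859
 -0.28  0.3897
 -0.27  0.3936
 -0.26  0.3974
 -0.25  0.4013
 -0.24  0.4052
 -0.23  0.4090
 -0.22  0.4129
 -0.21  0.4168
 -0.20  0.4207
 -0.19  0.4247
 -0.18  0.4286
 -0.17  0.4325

£22.41

σ√T = 0.41 × 0.5774 = 0.2367
d₁ = [ln(400/375) + (0.076 − 0.046 + ½·0.41²)·0.3333] / (σ√T) = (0.0645 + 0.0380) / 0.2367 = 0.4332 which rounds to 0.43
d₂ = 0.4332 − 0.2367 = 0.1965 which rounds to 0.20
exp(−qT) = exp(−0.046·0.3333) = 0.9848;  exp(−rT) = exp(−0.076·0.3333) = 0.9750
P = 375·0.9750·N(-0.20) − 400·0.9848·N(-0.43) = 375·0.9750·0.4207 − 400·0.9848·0.3336 = 153.8184 − 131.4117 = 22.4067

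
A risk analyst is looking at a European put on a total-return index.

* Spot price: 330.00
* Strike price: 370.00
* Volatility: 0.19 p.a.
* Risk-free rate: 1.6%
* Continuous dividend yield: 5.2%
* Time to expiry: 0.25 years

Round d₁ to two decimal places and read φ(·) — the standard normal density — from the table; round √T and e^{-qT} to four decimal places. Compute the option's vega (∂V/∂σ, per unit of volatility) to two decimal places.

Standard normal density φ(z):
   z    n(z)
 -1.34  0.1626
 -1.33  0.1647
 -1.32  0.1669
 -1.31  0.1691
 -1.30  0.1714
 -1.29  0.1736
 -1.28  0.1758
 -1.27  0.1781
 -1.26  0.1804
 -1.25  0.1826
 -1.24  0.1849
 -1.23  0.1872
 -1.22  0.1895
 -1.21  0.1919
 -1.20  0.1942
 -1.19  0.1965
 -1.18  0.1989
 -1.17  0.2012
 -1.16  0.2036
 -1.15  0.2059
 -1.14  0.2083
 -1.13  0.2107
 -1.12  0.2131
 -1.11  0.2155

29.74

σ√T = 0.19 × 0.5000 = 0.0950
d₁ = [ln(330/370) + (0.016 − 0.052 + 0.19²/2)·0.25] / 0.0950 = [-0.1144 − 0.0045] / 0.0950 = -1.2516 ≈ -1.25
√T = √0.25 = 0.5000
φ(d₁) = φ(-1.25) = 0.1826
e^(−qT) = e^(−0.052·0.25) = 0.9871
vega = S·e^(−qT)·φ(d₁)·√T = 330·0.9871·0.1826·0.5000 = 29.7403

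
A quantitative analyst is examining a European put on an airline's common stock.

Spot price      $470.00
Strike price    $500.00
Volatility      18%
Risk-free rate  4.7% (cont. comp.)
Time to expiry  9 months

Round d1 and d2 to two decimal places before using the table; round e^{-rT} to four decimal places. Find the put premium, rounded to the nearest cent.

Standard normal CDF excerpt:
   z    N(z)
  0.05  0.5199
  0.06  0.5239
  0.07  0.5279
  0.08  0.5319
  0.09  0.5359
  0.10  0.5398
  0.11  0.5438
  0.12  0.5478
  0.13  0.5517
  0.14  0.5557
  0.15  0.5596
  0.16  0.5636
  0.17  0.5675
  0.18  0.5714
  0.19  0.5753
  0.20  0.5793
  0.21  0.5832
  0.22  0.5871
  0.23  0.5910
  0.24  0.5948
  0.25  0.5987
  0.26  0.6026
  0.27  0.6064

$37.12

T = 0.75;  σ√T = 0.1559
d₁ = [ln(470/500) + (0.047 + 0.18²/2)·0.75] / 0.1559 = [-0.0619 + 0.0474] / 0.1559 = -0.0929 which rounds to -0.09
d₂ = d₁ − σ√T = -0.0929 − 0.1559 = -0.2487 which rounds to -0.25
exp(−rT) = exp(−0.047·0.75) = 0.9654
N(−d₂) = N(0.25) = 0.5987;  N(−d₁) = N(0.09) = 0.5359
P = 500·0.9654·0.5987 − 470·0.5359 = 288.9925 − 251.8730 = 37.1195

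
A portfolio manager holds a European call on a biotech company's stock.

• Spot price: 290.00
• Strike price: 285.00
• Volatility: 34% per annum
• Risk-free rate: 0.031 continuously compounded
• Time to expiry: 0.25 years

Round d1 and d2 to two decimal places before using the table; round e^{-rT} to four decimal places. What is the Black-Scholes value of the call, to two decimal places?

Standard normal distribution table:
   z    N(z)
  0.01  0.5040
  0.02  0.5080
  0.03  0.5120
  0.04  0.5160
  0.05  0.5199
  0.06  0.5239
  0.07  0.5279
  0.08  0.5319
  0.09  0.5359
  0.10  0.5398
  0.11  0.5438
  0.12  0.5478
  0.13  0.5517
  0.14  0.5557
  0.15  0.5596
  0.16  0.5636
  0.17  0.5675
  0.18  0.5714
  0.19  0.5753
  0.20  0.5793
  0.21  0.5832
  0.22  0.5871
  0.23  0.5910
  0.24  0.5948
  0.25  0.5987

23.23

σ√T = 0.34 × 0.5000 = 0.1700
d₁ = [ln(290/285) + (0.031 + 0.34²/2)·0.25] / 0.1700 = [0.0174 + 0.0222] / 0.1700 = 0.2329 ⇒ 0.23
d₂ = d₁ − σ√T = 0.2329 − 0.1700 = 0.0629 ⇒ 0.06
e^(−rT) = e^(−0.031·0.25) = 0.9923
C = 290·N(0.23) − 285·0.9923·N(0.06) = 290·0.5910 − 285·0.9923·0.5239 = 171.3900 − 148.1618 = 23.2282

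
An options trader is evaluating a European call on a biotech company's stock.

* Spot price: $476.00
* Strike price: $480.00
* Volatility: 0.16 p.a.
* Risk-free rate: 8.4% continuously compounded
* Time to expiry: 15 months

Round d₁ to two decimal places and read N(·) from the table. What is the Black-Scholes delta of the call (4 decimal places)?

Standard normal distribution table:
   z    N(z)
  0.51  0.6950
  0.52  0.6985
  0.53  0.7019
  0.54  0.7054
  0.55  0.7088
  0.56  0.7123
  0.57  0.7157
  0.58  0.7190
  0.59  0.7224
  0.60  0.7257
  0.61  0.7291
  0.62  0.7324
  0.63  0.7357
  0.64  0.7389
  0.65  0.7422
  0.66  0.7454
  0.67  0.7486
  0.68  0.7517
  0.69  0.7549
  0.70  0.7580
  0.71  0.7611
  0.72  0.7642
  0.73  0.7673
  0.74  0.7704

T = 1.25;  σ√T = 0.1789
d₁ = [ln(476/480) + (0.084 + 0.16²/2)·1.25] / 0.1789 = [-0.0084 + 0.1210] / 0.1789 = 0.6296 ⇒ 0.63
N(d₁) = N(0.63) = 0.7357
Δ_call = N(d₁) = 0.7357

0.7357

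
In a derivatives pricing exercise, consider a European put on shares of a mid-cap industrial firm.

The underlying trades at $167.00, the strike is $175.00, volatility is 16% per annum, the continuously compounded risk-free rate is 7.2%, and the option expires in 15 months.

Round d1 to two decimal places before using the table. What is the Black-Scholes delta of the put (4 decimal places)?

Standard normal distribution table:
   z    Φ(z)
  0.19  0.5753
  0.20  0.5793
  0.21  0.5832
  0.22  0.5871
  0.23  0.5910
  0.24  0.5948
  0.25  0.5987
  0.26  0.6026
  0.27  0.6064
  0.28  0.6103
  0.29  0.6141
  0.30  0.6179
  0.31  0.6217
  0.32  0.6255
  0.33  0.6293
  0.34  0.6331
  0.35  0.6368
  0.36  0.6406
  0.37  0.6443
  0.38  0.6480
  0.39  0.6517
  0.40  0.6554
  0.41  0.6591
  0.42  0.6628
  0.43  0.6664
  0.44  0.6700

T = 1.25;  σ√T = 0.1789
ln(S/K) + (r + σ²/2)T = ln(167/175) + (0.072 + 0.16²/2)·1.25 = -0.0468 + 0.1060 = 0.0592
d₁ = 0.0592 / 0.1789 = 0.3310 ⇒ 0.33
N(d₁) = N(0.33) = 0.6293
Δ_put = N(d₁) − 1 = 0.6293 − 1 = -0.3707

-0.3707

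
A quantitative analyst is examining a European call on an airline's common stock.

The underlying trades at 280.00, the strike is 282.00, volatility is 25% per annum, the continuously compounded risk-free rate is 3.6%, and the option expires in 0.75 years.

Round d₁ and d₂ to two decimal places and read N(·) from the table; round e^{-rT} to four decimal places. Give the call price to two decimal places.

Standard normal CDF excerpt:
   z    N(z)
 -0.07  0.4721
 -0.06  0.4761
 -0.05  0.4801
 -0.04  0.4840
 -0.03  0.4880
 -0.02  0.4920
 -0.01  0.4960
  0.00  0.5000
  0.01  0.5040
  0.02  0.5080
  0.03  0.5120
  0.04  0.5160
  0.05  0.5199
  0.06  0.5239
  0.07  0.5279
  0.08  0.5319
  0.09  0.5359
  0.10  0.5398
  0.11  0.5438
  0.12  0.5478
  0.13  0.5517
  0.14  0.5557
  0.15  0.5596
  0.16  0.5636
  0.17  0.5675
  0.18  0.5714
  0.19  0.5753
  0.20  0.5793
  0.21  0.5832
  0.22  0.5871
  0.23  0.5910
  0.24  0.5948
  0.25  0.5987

T = 0.75;  σ√T = 0.2165
d₁ = [ln(280/282) + (0.036 + ½·0.25²)·0.75] / (σ√T) = (-0.0071 + 0.0504) / 0.2165 = 0.2001 ≈ 0.20
d₂ = 0.2001 − 0.2165 = -0.0164 ≈ -0.02
exp(−rT) = exp(−0.036·0.75) = 0.9734
C = 280·N(0.20) − 282·0.9734·N(-0.02) = 280·0.5793 − 282·0.9734·0.4920 = 162.2040 − 135.0534 = 27.1506

27.15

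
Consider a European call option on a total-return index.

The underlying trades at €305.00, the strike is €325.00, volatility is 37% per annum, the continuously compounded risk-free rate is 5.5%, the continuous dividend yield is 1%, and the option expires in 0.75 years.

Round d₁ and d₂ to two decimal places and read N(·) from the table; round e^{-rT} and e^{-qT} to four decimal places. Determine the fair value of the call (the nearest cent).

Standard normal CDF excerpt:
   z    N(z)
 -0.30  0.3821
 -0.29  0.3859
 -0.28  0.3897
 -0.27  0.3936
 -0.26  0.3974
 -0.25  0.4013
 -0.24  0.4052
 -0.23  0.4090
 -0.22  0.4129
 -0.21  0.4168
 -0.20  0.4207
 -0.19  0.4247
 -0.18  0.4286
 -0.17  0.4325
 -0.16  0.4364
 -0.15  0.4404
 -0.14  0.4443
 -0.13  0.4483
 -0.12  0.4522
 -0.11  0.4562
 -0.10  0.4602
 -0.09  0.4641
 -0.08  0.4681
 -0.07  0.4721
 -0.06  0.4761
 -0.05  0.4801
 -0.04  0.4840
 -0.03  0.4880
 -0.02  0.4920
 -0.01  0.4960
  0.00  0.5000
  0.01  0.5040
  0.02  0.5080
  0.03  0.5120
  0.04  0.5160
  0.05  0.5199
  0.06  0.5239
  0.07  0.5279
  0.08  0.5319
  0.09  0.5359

T = 0.75;  σ√T = 0.3204
d₁ = [ln(305/325) + (0.055 − 0.01 + 0.37²/2)·0.75] / 0.3204 = [-0.0635 + 0.0851] / 0.3204 = 0.0673 ≈ 0.07
d₂ = d₁ − σ√T = 0.0673 − 0.3204 = -0.2531 ≈ -0.25
e^(−qT) = e^(−0.01·0.75) = 0.9925;  e^(−rT) = e^(−0.055·0.75) = 0.9596
N(d₁) = N(0.07) = 0.5279;  N(d₂) = N(-0.25) = 0.4013
C = 305·0.9925·0.5279 − 325·0.9596·0.4013 = 159.8019 − 125.1534 = 34.6485

€34.65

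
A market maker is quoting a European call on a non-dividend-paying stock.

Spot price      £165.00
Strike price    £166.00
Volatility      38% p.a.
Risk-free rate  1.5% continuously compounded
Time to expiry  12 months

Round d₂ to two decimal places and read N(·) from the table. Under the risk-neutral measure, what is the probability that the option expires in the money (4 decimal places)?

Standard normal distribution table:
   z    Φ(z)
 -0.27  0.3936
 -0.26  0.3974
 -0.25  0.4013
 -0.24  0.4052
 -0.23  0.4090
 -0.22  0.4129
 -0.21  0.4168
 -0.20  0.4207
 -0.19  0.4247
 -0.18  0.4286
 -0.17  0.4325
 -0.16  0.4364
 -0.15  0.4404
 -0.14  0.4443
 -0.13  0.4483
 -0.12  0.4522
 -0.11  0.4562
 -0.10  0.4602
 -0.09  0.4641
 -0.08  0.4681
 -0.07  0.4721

σ√T = 0.38 × 1.0000 = 0.3800
d₁ = [ln(165/166) + (0.015 + ½·0.38²)·1] / (σ√T) = (-0.0060 + 0.0872) / 0.3800 = 0.2136 ≈ 0.21
d₂ = 0.2136 − 0.3800 = -0.1664 ≈ -0.17
Pr(exercise) under Q = N(d₂) = 0.4325

0.4325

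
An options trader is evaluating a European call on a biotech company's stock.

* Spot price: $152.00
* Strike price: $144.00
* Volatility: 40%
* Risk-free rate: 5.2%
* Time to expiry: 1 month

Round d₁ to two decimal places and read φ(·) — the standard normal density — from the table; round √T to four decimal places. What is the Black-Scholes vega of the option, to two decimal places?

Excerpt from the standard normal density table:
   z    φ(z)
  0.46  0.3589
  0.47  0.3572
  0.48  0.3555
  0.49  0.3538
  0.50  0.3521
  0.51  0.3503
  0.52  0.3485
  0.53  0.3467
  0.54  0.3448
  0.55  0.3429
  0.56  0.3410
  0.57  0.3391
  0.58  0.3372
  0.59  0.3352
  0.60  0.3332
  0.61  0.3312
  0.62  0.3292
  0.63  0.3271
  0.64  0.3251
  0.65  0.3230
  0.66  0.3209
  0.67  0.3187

T = 0.08333;  σ√T = 0.1155
d₁ = [ln(152/144) + (0.052 + 0.4²/2)·0.08333] / 0.1155 = [0.0541 + 0.0110] / 0.1155 = 0.5635 which rounds to 0.56
√T = √0.08333 = 0.2887
φ(d₁) = φ(0.56) = 0.3410
vega = S·φ(d₁)·√T = 152·0.3410·0.2887 = 14.9639
(Call and put vega coincide under Black-Scholes.)

14.96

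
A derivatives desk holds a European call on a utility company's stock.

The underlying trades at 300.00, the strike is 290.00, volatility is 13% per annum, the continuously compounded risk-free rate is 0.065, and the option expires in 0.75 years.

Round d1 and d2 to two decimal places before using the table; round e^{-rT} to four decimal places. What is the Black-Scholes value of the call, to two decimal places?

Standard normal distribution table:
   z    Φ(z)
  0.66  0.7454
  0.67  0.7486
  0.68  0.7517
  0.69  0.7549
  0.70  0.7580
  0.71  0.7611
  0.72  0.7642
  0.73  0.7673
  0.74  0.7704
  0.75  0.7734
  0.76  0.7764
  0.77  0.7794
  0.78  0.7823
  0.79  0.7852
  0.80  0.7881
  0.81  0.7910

σ√T = 0.13 × 0.8660 = 0.1126
d₁ = [ln(300/290) + (0.065 + 0.13²/2)·0.75] / 0.1126 = [0.0339 + 0.0551] / 0.1126 = 0.7904 ⇒ 0.79
d₂ = d₁ − σ√T = 0.7904 − 0.1126 = 0.6778 ⇒ 0.68
e^(−rT) = e^(−0.065·0.75) = 0.9524
N(d₁) = N(0.79) = 0.7852;  N(d₂) = N(0.68) = 0.7517
C = 300·0.7852 − 290·0.9524·0.7517 = 235.5600 − 207.6165 = 27.9435

27.94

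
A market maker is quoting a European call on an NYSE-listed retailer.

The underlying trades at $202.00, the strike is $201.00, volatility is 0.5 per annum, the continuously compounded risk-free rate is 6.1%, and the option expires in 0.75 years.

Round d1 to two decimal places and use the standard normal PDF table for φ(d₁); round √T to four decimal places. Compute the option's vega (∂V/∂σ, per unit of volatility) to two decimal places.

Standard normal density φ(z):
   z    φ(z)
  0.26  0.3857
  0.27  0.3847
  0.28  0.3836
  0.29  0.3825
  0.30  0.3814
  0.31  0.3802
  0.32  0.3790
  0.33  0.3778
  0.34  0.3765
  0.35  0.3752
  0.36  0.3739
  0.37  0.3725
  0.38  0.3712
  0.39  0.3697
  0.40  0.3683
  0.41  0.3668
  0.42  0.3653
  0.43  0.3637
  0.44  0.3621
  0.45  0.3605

T = 0.75;  σ√T = 0.4330
d₁ = [ln(202/201) + (0.061 + 0.5²/2)·0.75] / 0.4330 = [0.0050 + 0.1395] / 0.4330 = 0.3336 which rounds to 0.33
√T = √0.75 = 0.8660
φ(d₁) = φ(0.33) = 0.3778
vega = S·φ(d₁)·√T = 202·0.3778·0.8660 = 66.0893
(The put has the same vega.)

66.09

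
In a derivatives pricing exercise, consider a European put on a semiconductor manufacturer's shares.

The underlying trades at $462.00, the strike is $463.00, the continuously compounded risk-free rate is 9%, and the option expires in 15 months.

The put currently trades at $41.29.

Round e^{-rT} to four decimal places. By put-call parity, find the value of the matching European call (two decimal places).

$89.55

e^(−rT) = e^(−0.09·1.25) = 0.8936
Put-call parity: C − P = S − K·e^(−rT) = 462 − 463·0.8936 = 462 − 413.7368 = 48.2632
C = P + (C − P) = 41.29 + (48.2632) = 89.5532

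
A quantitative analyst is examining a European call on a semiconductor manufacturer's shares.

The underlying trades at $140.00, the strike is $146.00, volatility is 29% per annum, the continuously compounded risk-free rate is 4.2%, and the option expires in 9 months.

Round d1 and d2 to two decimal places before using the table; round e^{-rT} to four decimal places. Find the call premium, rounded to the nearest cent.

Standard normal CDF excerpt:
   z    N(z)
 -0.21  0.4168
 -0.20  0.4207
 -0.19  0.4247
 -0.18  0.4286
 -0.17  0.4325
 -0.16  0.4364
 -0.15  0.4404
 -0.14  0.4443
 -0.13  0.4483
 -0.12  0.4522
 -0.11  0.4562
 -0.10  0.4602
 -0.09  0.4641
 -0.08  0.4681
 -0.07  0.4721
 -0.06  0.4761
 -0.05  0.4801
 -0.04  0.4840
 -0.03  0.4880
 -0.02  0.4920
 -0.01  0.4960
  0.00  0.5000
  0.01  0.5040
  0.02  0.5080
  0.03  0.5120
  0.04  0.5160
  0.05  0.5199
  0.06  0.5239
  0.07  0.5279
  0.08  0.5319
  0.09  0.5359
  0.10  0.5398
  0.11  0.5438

$13.28

T = 0.75;  σ√T = 0.2511
d₁ = [ln(140/146) + (0.042 + 0.29²/2)·0.75] / 0.2511 = [-0.0420 + 0.0630] / 0.2511 = 0.0839 ≈ 0.08
d₂ = d₁ − σ√T = 0.0839 − 0.2511 = -0.1672 ≈ -0.17
exp(−rT) = exp(−0.042·0.75) = 0.9690
N(d₁) = N(0.08) = 0.5319;  N(d₂) = N(-0.17) = 0.4325
C = 140·0.5319 − 146·0.9690·0.4325 = 74.4660 − 61.1875 = 13.2785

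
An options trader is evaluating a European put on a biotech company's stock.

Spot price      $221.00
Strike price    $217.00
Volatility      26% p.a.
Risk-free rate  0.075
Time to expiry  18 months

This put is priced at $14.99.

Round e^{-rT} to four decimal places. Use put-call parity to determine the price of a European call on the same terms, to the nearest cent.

exp(−rT) = exp(−0.075·1.5) = 0.8936
Put-call parity: C − P = S − K·e^(−rT) = 221 − 217·0.8936 = 221 − 193.9112 = 27.0888
C = P + (C − P) = 14.99 + (27.0888) = 42.0788

$42.08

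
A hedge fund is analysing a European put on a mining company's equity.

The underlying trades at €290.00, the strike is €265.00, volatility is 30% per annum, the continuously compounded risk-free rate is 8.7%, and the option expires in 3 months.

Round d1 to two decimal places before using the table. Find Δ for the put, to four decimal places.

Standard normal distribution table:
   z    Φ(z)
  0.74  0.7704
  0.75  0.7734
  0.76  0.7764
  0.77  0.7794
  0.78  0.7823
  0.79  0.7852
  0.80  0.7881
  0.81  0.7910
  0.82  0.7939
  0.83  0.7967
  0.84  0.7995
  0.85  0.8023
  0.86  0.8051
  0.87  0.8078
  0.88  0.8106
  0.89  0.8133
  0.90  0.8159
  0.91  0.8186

T = 0.25;  σ√T = 0.1500
d₁ = [ln(290/265) + (0.087 + ½·0.3²)·0.25] / (σ√T) = (0.0902 + 0.0330) / 0.1500 = 0.8210 which rounds to 0.82
N(d₁) = N(0.82) = 0.7939
Δ_put = N(d₁) − 1 = 0.7939 − 1 = -0.2061

-0.2061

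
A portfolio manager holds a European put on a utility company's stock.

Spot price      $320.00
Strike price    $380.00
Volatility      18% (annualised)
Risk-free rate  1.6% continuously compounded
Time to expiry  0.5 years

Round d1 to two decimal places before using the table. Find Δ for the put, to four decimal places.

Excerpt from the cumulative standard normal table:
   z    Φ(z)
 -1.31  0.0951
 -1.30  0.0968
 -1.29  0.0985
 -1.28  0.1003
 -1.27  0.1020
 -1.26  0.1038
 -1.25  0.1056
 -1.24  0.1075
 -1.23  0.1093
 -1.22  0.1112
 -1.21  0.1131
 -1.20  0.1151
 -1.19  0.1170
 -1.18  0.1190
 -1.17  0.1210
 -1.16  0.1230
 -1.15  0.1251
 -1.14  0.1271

-0.8888

T = 0.5;  σ√T = 0.1273
d₁ = [ln(320/380) + (0.016 + 0.18²/2)·0.5] / 0.1273 = [-0.1719 + 0.0161] / 0.1273 = -1.2237 ≈ -1.22
N(d₁) = N(-1.22) = 0.1112
Δ_put = N(d₁) − 1 = 0.1112 − 1 = -0.8888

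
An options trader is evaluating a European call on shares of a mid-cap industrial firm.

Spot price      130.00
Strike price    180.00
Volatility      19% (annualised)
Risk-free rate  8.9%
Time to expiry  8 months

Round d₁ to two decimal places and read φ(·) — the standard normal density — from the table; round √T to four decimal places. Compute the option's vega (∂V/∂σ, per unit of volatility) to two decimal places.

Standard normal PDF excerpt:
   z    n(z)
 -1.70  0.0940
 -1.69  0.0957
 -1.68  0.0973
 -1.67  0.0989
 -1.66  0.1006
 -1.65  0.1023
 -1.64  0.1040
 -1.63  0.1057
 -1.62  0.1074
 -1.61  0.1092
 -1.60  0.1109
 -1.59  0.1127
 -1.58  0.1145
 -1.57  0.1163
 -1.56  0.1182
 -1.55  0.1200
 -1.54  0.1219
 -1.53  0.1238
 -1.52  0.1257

σ√T = 0.19·√0.6667 = 0.1551
d₁ = [ln(130/180) + (0.089 + 0.19²/2)·0.6667] / 0.1551 = [-0.3254 + 0.0714] / 0.1551 = -1.6376 ⇒ -1.64
√T = √0.6667 = 0.8165
φ(d₁) = φ(-1.64) = 0.1040
vega = S·φ(d₁)·√T = 130·0.1040·0.8165 = 11.0391

11.04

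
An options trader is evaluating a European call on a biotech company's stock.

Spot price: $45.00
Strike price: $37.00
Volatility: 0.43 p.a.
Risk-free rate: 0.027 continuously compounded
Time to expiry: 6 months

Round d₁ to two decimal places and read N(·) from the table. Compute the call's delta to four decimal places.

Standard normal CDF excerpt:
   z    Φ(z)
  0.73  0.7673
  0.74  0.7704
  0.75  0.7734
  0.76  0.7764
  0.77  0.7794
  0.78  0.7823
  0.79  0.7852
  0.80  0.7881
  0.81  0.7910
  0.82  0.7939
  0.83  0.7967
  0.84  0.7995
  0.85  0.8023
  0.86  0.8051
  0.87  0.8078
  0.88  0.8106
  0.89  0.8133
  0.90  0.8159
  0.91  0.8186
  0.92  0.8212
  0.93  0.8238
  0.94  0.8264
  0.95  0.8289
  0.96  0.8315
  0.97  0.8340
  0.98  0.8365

σ√T = 0.43·√0.5 = 0.3041
d₁ = [ln(45/37) + (0.027 + ½·0.43²)·0.5] / (σ√T) = (0.1957 + 0.0597) / 0.3041 = 0.8402 ⇒ 0.84
N(d₁) = N(0.84) = 0.7995
Δ_call = N(d₁) = 0.7995

0.7995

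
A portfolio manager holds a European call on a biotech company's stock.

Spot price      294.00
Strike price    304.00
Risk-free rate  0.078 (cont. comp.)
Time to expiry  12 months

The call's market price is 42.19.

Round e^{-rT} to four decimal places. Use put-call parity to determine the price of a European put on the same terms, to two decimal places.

exp(−rT) = exp(−0.078·1) = 0.9250
Put-call parity: C − P = S − K·e^(−rT) = 294 − 304·0.9250 = 294 − 281.2000 = 12.8000
P = C − (C − P) = 42.19 − (12.8000) = 29.3900

29.39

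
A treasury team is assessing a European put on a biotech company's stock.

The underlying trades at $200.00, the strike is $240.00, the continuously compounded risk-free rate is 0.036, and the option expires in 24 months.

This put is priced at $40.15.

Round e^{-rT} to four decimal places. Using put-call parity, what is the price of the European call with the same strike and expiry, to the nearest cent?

e^(−rT) = e^(−0.036·2) = 0.9305
Put-call parity: C − P = S − K·e^(−rT) = 200 − 240·0.9305 = 200 − 223.3200 = -23.3200
C = P + (C − P) = 40.15 + (-23.3200) = 16.8300

$16.83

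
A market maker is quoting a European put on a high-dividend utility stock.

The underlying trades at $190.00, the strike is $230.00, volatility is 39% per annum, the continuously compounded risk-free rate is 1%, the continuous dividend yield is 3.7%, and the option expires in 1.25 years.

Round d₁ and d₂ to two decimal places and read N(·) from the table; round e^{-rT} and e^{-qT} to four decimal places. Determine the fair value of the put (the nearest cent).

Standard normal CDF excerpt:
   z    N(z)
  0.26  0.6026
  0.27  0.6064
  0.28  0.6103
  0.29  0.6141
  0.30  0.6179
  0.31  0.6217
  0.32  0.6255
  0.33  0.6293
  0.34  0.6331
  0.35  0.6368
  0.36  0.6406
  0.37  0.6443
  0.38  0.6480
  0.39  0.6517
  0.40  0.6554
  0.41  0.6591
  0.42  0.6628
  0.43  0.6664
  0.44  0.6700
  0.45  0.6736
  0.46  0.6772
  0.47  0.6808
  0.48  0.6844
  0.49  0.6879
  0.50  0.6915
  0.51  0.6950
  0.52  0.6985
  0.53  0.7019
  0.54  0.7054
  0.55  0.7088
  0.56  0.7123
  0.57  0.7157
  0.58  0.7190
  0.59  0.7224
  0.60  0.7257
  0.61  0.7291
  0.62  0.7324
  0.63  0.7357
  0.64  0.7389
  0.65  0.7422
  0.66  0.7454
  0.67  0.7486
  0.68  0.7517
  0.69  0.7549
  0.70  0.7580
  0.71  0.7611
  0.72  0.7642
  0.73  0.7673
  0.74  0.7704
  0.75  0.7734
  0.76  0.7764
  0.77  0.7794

$62.20

σ√T = 0.39 × 1.1180 = 0.4360
ln(S/K) + (r − q + σ²/2)T = ln(190/230) + (0.01 − 0.037 + 0.39²/2)·1.25 = -0.1911 + 0.0613 = -0.1297
d₁ = -0.1297 / 0.4360 = -0.2976 → -0.30
d₂ = d₁ − σ√T = -0.2976 − 0.4360 = -0.7336 → -0.73
e^(−qT) = e^(−0.037·1.25) = 0.9548;  e^(−rT) = e^(−0.01·1.25) = 0.9876
N(−d₂) = N(0.73) = 0.7673;  N(−d₁) = N(0.30) = 0.6179
P = 230·0.9876·0.7673 − 190·0.9548·0.6179 = 174.2907 − 112.0945 = 62.1962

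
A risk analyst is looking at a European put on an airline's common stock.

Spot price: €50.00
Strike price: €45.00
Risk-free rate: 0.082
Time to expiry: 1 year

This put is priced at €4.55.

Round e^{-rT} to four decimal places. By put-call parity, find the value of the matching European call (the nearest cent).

€13.09

e^(−rT) = e^(−0.082·1) = 0.9213
Put-call parity: C − P = S − K·e^(−rT) = 50 − 45·0.9213 = 50 − 41.4585 = 8.5415
C = P + (C − P) = 4.55 + (8.5415) = 13.0915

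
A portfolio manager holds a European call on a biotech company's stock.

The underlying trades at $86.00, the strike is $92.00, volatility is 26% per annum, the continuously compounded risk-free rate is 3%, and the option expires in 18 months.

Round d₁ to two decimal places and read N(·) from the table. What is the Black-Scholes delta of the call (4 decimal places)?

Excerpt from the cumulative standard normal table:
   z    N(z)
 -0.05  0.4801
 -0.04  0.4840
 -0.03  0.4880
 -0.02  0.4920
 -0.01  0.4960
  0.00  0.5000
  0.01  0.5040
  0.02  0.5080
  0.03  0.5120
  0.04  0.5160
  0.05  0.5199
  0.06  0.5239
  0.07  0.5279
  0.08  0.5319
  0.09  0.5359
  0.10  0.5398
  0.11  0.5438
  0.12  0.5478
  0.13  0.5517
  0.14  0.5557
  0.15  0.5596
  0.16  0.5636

0.5359

σ√T = 0.26 × 1.2247 = 0.3184
d₁ = [ln(86/92) + (0.03 + 0.26²/2)·1.5] / 0.3184 = [-0.0674 + 0.0957] / 0.3184 = 0.0887 which rounds to 0.09
N(d₁) = N(0.09) = 0.5359
Δ_call = N(d₁) = 0.5359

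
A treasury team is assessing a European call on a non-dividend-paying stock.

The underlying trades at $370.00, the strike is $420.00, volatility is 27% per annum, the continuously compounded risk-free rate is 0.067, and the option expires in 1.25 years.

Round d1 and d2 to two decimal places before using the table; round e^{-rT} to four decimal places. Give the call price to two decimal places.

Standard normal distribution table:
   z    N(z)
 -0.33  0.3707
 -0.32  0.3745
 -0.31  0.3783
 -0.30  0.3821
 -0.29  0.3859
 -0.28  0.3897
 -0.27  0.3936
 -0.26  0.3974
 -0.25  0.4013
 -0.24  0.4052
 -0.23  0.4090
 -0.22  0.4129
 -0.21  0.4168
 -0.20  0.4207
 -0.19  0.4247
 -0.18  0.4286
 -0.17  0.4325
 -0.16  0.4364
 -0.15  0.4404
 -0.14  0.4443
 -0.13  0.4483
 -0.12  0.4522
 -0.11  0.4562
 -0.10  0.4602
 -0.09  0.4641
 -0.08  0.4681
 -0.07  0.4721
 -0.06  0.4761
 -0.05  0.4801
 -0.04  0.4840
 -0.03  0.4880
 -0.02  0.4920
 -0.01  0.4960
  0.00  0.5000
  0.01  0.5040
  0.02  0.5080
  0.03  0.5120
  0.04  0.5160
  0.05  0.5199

$37.42

T = 1.25;  σ√T = 0.3019
d₁ = [ln(370/420) + (0.067 + ½·0.27²)·1.25] / (σ√T) = (-0.1268 + 0.1293) / 0.3019 = 0.0085 → 0.01
d₂ = 0.0085 − 0.3019 = -0.2934 → -0.29
exp(−rT) = exp(−0.067·1.25) = 0.9197
N(d₁) = N(0.01) = 0.5040;  N(d₂) = N(-0.29) = 0.3859
C = 370·0.5040 − 420·0.9197·0.3859 = 186.4800 − 149.0631 = 37.4169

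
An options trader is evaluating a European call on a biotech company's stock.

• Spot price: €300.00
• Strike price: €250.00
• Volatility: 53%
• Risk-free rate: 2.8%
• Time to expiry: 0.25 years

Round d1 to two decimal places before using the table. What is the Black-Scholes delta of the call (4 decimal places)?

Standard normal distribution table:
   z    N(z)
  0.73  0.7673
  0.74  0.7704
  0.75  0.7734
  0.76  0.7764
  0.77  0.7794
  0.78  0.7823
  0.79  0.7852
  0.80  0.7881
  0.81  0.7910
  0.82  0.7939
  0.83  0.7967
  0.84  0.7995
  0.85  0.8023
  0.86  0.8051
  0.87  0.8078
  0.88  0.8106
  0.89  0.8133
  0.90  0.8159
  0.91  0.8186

0.8023

σ√T = 0.53 × 0.5000 = 0.2650
d₁ = [ln(300/250) + (0.028 + 0.53²/2)·0.25] / 0.2650 = [0.1823 + 0.0421] / 0.2650 = 0.8469 ≈ 0.85
N(d₁) = N(0.85) = 0.8023
Δ_call = N(d₁) = 0.8023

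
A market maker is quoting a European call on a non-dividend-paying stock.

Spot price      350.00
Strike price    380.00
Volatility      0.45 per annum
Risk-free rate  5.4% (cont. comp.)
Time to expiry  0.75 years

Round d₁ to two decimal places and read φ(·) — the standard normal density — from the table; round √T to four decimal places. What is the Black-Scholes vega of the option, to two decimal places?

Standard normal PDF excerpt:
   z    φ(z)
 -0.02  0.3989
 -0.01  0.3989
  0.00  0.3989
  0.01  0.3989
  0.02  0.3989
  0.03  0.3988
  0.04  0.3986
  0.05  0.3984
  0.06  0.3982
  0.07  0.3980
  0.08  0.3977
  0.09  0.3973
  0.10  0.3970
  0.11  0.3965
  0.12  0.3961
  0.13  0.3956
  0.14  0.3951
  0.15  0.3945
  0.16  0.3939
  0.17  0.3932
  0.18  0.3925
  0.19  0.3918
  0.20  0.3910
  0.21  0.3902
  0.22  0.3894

120.42

σ√T = 0.45 × 0.8660 = 0.3897
d₁ = [ln(350/380) + (0.054 + 0.45²/2)·0.75] / 0.3897 = [-0.0822 + 0.1164] / 0.3897 = 0.0878 ⇒ 0.09
√T = √0.75 = 0.8660
φ(d₁) = φ(0.09) = 0.3973
vega = S·φ(d₁)·√T = 350·0.3973·0.8660 = 120.4216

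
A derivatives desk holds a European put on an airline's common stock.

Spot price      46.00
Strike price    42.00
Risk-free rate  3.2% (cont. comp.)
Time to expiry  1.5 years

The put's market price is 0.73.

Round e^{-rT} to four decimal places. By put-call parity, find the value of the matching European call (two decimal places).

e^(−rT) = e^(−0.032·1.5) = 0.9531
Put-call parity: C − P = S − K·e^(−rT) = 46 − 42·0.9531 = 46 − 40.0302 = 5.9698
C = P + (C − P) = 0.73 + (5.9698) = 6.6998

6.70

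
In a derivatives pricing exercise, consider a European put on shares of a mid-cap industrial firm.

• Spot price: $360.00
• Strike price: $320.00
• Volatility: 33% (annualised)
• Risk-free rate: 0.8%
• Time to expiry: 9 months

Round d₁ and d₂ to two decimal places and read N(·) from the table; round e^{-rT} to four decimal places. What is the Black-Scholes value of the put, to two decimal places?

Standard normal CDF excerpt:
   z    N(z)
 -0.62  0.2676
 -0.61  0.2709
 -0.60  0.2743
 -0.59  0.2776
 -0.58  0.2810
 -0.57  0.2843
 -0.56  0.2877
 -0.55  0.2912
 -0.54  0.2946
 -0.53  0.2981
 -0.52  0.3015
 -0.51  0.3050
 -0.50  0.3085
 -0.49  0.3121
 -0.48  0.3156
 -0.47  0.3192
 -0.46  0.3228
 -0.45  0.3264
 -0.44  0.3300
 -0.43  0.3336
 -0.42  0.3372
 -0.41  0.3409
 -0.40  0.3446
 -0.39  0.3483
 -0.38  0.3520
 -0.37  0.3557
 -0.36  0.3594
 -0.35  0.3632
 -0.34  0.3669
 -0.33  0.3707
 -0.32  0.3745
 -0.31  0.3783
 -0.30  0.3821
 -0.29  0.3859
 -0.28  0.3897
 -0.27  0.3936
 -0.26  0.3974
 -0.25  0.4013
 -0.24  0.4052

$21.59

σ√T = 0.33 × 0.8660 = 0.2858
d₁ = [ln(360/320) + (0.008 + ½·0.33²)·0.75] / (σ√T) = (0.1178 + 0.0468) / 0.2858 = 0.5760 → 0.58
d₂ = 0.5760 − 0.2858 = 0.2902 → 0.29
exp(−rT) = exp(−0.008·0.75) = 0.9940
N(−d₂) = N(-0.29) = 0.3859;  N(−d₁) = N(-0.58) = 0.2810
P = 320·0.9940·0.3859 − 360·0.2810 = 122.7471 − 101.1600 = 21.5871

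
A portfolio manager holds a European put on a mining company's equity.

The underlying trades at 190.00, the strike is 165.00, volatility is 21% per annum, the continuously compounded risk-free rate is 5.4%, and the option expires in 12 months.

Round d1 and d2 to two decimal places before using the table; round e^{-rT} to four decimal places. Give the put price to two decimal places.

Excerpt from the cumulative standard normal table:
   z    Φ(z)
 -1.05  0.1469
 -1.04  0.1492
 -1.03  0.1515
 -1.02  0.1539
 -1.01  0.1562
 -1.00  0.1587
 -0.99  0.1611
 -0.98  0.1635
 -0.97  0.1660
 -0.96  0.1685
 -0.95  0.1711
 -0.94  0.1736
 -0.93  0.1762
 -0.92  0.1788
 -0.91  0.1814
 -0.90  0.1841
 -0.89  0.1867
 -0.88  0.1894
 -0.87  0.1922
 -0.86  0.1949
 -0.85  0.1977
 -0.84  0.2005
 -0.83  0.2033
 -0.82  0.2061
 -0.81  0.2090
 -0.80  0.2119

σ√T = 0.21 × 1.0000 = 0.2100
d₁ = [ln(190/165) + (0.054 + 0.21²/2)·1] / 0.2100 = [0.1411 + 0.0760] / 0.2100 = 1.0339 ≈ 1.03
d₂ = d₁ − σ√T = 1.0339 − 0.2100 = 0.8239 ≈ 0.82
exp(−rT) = exp(−0.054·1) = 0.9474
N(−d₂) = N(-0.82) = 0.2061;  N(−d₁) = N(-1.03) = 0.1515
P = 165·0.9474·0.2061 − 190·0.1515 = 32.2178 − 28.7850 = 3.4328

3.43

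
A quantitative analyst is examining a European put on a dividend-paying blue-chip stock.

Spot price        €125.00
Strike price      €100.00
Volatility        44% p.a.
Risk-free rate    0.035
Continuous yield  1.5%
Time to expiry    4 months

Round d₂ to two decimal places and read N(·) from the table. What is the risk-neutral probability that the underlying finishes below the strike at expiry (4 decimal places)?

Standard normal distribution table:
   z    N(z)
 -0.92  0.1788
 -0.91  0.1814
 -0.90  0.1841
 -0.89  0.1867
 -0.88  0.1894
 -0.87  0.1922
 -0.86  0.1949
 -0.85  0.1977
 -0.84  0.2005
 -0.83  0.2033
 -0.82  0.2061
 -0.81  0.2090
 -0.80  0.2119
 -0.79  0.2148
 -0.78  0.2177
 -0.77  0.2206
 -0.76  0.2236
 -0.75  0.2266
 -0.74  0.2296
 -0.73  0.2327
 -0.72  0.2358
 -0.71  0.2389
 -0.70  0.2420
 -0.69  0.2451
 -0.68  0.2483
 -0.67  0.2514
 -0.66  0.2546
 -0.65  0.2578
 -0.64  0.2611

0.2177

T = 0.3333;  σ√T = 0.2540
d₁ = [ln(125/100) + (0.035 − 0.015 + ½·0.44²)·0.3333] / (σ√T) = (0.2231 + 0.0389) / 0.2540 = 1.0317 → 1.03
d₂ = 1.0317 − 0.2540 = 0.7776 → 0.78
Risk-neutral Pr[S_T < K] = N(−d₂) = N(-0.78) = 0.2177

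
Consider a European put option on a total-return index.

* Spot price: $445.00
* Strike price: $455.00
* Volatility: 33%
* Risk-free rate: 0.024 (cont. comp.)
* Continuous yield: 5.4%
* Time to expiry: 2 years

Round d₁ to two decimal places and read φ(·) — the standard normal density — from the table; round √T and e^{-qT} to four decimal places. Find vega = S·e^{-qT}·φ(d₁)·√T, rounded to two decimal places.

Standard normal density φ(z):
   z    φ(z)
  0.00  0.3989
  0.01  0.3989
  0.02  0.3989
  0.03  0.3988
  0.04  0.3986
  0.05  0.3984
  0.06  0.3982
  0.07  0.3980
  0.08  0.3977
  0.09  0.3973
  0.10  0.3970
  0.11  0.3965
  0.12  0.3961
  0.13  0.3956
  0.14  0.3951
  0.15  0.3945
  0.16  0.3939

224.93

T = 2;  σ√T = 0.4667
d₁ = [ln(445/455) + (0.024 − 0.054 + 0.33²/2)·2] / 0.4667 = [-0.0222 + 0.0489] / 0.4667 = 0.0572 → 0.06
√T = √2 = 1.4142
φ(d₁) = φ(0.06) = 0.3982
exp(−qT) = exp(−0.054·2) = 0.8976
vega = S·exp(−qT)·φ(d₁)·√T = 445·0.8976·0.3982·1.4142 = 224.9339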